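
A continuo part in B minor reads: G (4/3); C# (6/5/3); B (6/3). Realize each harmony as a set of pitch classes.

G (6/4/3): G, B, C#, E.
C# (6/5/3): C#, E, G, A.
B (6/3): B, D, G.

G, B, C#, E | C#, E, G, A | B, D, G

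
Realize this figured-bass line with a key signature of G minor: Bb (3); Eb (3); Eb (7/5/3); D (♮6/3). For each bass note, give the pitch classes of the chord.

Bb (5/3): Bb, D, F.
Eb (5/3): Eb, G, Bb.
Eb (7/5/3): Eb, G, Bb, D.
D (♮6/3): D, F, B.

Bb, D, F | Eb, G, Bb | Eb, G, Bb, D | D, F, B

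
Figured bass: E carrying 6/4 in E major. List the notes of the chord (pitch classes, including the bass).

E, A, C#

A fourth above E in this key is A.
A sixth above E in this key is C#.
Together with the bass E, this spells A major in second inversion.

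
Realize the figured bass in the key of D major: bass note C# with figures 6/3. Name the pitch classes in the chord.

C#, E, A

A third above C# in this key is E.
A sixth above C# in this key is A.
Together with the bass C#, this spells A major in first inversion.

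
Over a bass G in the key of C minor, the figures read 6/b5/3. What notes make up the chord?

G, Bb, Db, Eb

A third above G in this key is Bb.
A fifth above G in this key is D, lowered to Db by the flat.
A sixth above G in this key is Eb.
Together with the bass G, this spells Eb dominant seventh in first inversion.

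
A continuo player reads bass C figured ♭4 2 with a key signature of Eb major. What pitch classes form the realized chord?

The written figures ♭4 2 are shorthand for 6/4/2: the 6 is implied.
A second above C in this key is D.
A fourth above C in this key is F, lowered to Fb by the flat.
A sixth above C in this key is Ab.

C, D, Fb, Ab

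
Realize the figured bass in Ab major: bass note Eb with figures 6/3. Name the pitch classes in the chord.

A third above Eb in this key is G.
A sixth above Eb in this key is C.
Together with the bass Eb, this spells C minor in first inversion.

Eb, G, C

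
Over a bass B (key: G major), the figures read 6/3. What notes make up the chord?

A third above B in this key is D.
A sixth above B in this key is G.
Together with the bass B, this spells G major in first inversion.

B, D, G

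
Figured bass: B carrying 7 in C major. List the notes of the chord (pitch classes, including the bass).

B, D, F, A

The written figures 7 are shorthand for 7/5/3: the 5/3 are implied.
A third above B in this key is D.
A fifth above B in this key is F.
A seventh above B in this key is A.
Together with the bass B, this spells B half-diminished seventh in root position.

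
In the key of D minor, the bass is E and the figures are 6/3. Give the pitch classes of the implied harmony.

E, G, C

A third above E in this key is G.
A sixth above E in this key is C.
Together with the bass E, this spells C major in first inversion.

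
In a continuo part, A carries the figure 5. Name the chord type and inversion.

triad, root position

5 is shorthand for 5/3.
Intervals of 5/3 above the bass form a triad; the bass is the root, so this is root position.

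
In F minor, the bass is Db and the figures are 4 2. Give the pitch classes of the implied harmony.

Db, Eb, G, Bb

The written figures 4 2 are shorthand for 6/4/2: the 6 is implied.
A second above Db in this key is Eb.
A fourth above Db in this key is G.
A sixth above Db in this key is Bb.
Together with the bass Db, this spells Eb dominant seventh in third inversion.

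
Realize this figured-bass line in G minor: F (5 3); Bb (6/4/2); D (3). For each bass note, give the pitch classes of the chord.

F (5/3): F, A, C.
Bb (6/4/2): Bb, C, Eb, G.
D (5/3): D, F, A.

F, A, C | Bb, C, Eb, G | D, F, A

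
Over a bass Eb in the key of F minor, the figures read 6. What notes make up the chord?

The written figures 6 are shorthand for 6/3: the 3 is implied.
A third above Eb in this key is G.
A sixth above Eb in this key is C.
Together with the bass Eb, this spells C minor in first inversion.

Eb, G, C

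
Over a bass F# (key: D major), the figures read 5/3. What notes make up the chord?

A third above F# in this key is A.
A fifth above F# in this key is C#.
Together with the bass F#, this spells F# minor in root position.

F#, A, C#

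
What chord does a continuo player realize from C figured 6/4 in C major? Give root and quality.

F major

The figures 6/4 indicate a triad in second inversion.
In second inversion the root lies a fourth above the bass: a fourth above C in C major is F.
The chord tones are C, F, A, giving F major.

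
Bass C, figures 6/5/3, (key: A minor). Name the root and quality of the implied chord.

The figures 6/5/3 indicate a seventh chord in first inversion.
In first inversion the root lies a sixth above the bass: a sixth above C in A minor is A.
The chord tones are C, E, G, A, giving A minor seventh.

A minor seventh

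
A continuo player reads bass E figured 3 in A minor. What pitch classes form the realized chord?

The written figures 3 are shorthand for 5/3: the 5 is implied.
A third above E in this key is G.
A fifth above E in this key is B.
Together with the bass E, this spells E minor in root position.

E, G, B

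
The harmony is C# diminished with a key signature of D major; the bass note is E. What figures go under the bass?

6

E is the third of C# diminished, so the chord is in first inversion.
A triad in first inversion is figured 6/3, conventionally abbreviated 6.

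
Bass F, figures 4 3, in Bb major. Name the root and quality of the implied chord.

The figures 4 3 indicate a seventh chord in second inversion.
In second inversion the root lies a fourth above the bass: a fourth above F in Bb major is Bb.
The chord tones are F, A, Bb, D, giving Bb major seventh.

Bb major seventh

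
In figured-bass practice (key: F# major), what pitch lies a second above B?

Counting 1 letter step above B lands on C; in F# major, that letter is C#.

C#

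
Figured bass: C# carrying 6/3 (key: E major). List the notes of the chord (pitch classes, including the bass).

C#, E, A

A third above C# in this key is E.
A sixth above C# in this key is A.
Together with the bass C#, this spells A major in first inversion.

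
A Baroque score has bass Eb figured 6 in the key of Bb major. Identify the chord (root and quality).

The figures 6 indicate a triad in first inversion.
In first inversion the root lies a sixth above the bass: a sixth above Eb in Bb major is C.
The chord tones are Eb, G, C, giving C minor.

C minor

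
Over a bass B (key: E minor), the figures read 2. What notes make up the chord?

The written figures 2 are shorthand for 6/4/2: the 6/4 are implied.
A second above B in this key is C.
A fourth above B in this key is E.
A sixth above B in this key is G.
Together with the bass B, this spells C major seventh in third inversion.

B, C, E, G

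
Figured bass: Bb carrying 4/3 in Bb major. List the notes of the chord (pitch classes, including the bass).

Bb, D, Eb, G

The written figures 4/3 are shorthand for 6/4/3: the 6 is implied.
A third above Bb in this key is D.
A fourth above Bb in this key is Eb.
A sixth above Bb in this key is G.
Together with the bass Bb, this spells Eb major seventh in second inversion.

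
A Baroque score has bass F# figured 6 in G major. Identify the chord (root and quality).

D major

The figures 6 indicate a triad in first inversion.
In first inversion the root lies a sixth above the bass: a sixth above F# in G major is D.
The chord tones are F#, A, D, giving D major.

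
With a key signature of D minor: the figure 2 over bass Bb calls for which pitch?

C

Counting 1 letter step above Bb lands on C; in D minor, that letter is C.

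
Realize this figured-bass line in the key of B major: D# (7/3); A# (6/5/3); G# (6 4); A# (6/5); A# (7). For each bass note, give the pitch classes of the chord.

D# (7/5/3): D#, F#, A#, C#.
A# (6/5/3): A#, C#, E, F#.
G# (6/4): G#, C#, E.
A# (6/5/3): A#, C#, E, F#.
A# (7/5/3): A#, C#, E, G#.

D#, F#, A#, C# | A#, C#, E, F# | G#, C#, E | A#, C#, E, F# | A#, C#, E, G#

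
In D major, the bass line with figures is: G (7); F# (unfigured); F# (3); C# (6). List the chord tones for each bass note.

G, B, D, F# | F#, A, C# | F#, A, C# | C#, E, A

G (7/5/3): G, B, D, F#.
F# (5/3): F#, A, C#.
F# (5/3): F#, A, C#.
C# (6/3): C#, E, A.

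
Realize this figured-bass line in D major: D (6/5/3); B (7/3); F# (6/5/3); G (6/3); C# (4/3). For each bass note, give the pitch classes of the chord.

D (6/5/3): D, F#, A, B.
B (7/5/3): B, D, F#, A.
F# (6/5/3): F#, A, C#, D.
G (6/3): G, B, E.
C# (6/4/3): C#, E, F#, A.

D, F#, A, B | B, D, F#, A | F#, A, C#, D | G, B, E | C#, E, F#, A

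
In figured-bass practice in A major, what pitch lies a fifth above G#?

Counting 4 letter steps above G# lands on D; in A major, that letter is D.

D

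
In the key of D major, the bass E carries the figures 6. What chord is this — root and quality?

The figures 6 indicate a triad in first inversion.
In first inversion the root lies a sixth above the bass: a sixth above E in D major is C#.
The chord tones are E, G, C#, giving C# diminished.

C# diminished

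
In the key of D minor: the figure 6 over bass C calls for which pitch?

Counting 5 letter steps above C lands on A; in D minor, that letter is A.

A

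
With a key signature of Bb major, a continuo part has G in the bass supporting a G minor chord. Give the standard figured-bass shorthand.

no figures

G is the root of G minor, so the chord is in root position.
A triad in root position is figured 5/3, conventionally abbreviated (no figures — root-position triad).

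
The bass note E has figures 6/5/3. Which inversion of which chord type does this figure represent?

seventh chord, first inversion

Intervals of 6/5/3 above the bass form a seventh chord; the bass is the third, so this is first inversion.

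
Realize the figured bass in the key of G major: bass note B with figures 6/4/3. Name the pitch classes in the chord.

B, D, E, G

A third above B in this key is D.
A fourth above B in this key is E.
A sixth above B in this key is G.
Together with the bass B, this spells E minor seventh in second inversion.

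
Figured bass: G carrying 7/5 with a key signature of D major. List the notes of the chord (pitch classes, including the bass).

G, B, D, F#

The written figures 7/5 are shorthand for 7/5/3: the 3 is implied.
A third above G in this key is B.
A fifth above G in this key is D.
A seventh above G in this key is F#.
Together with the bass G, this spells G major seventh in root position.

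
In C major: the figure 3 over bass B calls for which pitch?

Counting 2 letter steps above B lands on D; in C major, that letter is D.

D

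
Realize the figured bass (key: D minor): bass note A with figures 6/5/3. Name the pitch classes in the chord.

A third above A in this key is C.
A fifth above A in this key is E.
A sixth above A in this key is F.
Together with the bass A, this spells F major seventh in first inversion.

A, C, E, F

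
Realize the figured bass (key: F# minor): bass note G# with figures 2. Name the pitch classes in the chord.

G#, A, C#, E

The written figures 2 are shorthand for 6/4/2: the 6/4 are implied.
A second above G# in this key is A.
A fourth above G# in this key is C#.
A sixth above G# in this key is E.
Together with the bass G#, this spells A major seventh in third inversion.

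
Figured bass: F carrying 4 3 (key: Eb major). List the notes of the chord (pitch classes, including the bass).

The written figures 4 3 are shorthand for 6/4/3: the 6 is implied.
A third above F in this key is Ab.
A fourth above F in this key is Bb.
A sixth above F in this key is D.
Together with the bass F, this spells Bb dominant seventh in second inversion.

F, Ab, Bb, D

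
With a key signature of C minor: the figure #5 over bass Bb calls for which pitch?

F#

Counting 4 letter steps above Bb lands on F; in C minor, that letter is F.
The #5 figure raises it a semitone, giving F#.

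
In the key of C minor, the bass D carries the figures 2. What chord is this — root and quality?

Eb major seventh

The figures 2 indicate a seventh chord in third inversion.
In third inversion the root lies a second above the bass: a second above D in C minor is Eb.
The chord tones are D, Eb, G, Bb, giving Eb major seventh.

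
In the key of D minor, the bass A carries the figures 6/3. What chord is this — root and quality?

F major

The figures 6/3 indicate a triad in first inversion.
In first inversion the root lies a sixth above the bass: a sixth above A in D minor is F.
The chord tones are A, C, F, giving F major.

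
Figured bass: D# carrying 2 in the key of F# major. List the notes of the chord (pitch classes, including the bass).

The written figures 2 are shorthand for 6/4/2: the 6/4 are implied.
A second above D# in this key is E#.
A fourth above D# in this key is G#.
A sixth above D# in this key is B.
Together with the bass D#, this spells E# half-diminished seventh in third inversion.

D#, E#, G#, B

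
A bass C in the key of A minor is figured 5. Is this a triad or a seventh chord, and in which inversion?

triad, root position

5 is shorthand for 5/3.
Intervals of 5/3 above the bass form a triad; the bass is the root, so this is root position.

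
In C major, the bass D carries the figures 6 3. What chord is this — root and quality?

The figures 6 3 indicate a triad in first inversion.
In first inversion the root lies a sixth above the bass: a sixth above D in C major is B.
The chord tones are D, F, B, giving B diminished.

B diminished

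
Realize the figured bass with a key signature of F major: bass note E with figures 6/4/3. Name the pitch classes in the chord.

A third above E in this key is G.
A fourth above E in this key is A.
A sixth above E in this key is C.
Together with the bass E, this spells A minor seventh in second inversion.

E, G, A, C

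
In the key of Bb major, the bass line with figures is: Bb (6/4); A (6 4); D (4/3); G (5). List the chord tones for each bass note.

Bb, Eb, G | A, D, F | D, F, G, Bb | G, Bb, D

Bb (6/4): Bb, Eb, G.
A (6/4): A, D, F.
D (6/4/3): D, F, G, Bb.
G (5/3): G, Bb, D.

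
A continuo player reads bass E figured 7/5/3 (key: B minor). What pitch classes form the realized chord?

A third above E in this key is G.
A fifth above E in this key is B.
A seventh above E in this key is D.
Together with the bass E, this spells E minor seventh in root position.

E, G, B, D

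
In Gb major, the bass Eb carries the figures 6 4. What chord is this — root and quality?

The figures 6 4 indicate a triad in second inversion.
In second inversion the root lies a fourth above the bass: a fourth above Eb in Gb major is Ab.
The chord tones are Eb, Ab, Cb, giving Ab minor.

Ab minor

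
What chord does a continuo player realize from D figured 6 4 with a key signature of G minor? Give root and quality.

The figures 6 4 indicate a triad in second inversion.
In second inversion the root lies a fourth above the bass: a fourth above D in G minor is G.
The chord tones are D, G, Bb, giving G minor.

G minor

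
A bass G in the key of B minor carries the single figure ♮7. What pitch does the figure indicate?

Counting 6 letter steps above G lands on F; in B minor, that letter is F#.
The ♮7 figure makes it natural, giving F.

F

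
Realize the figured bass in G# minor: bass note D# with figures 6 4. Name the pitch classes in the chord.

D#, G#, B

A fourth above D# in this key is G#.
A sixth above D# in this key is B.
Together with the bass D#, this spells G# minor in second inversion.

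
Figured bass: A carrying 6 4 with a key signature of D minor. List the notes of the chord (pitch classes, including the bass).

A, D, F

A fourth above A in this key is D.
A sixth above A in this key is F.
Together with the bass A, this spells D minor in second inversion.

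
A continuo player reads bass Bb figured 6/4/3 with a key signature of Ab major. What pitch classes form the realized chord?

A third above Bb in this key is Db.
A fourth above Bb in this key is Eb.
A sixth above Bb in this key is G.
Together with the bass Bb, this spells Eb dominant seventh in second inversion.

Bb, Db, Eb, G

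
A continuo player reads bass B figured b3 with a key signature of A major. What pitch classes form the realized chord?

The written figures b3 are shorthand for 5/3: the 5 is implied.
A third above B in this key is D, lowered to Db by the flat.
A fifth above B in this key is F#.

B, Db, F#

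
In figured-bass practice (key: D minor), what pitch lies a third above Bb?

Counting 2 letter steps above Bb lands on D; in D minor, that letter is D.

D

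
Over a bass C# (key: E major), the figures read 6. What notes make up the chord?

The written figures 6 are shorthand for 6/3: the 3 is implied.
A third above C# in this key is E.
A sixth above C# in this key is A.
Together with the bass C#, this spells A major in first inversion.

C#, E, A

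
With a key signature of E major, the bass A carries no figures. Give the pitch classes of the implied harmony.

An unfigured bass implies 5/3.
A third above A in this key is C#.
A fifth above A in this key is E.
Together with the bass A, this spells A major in root position.

A, C#, E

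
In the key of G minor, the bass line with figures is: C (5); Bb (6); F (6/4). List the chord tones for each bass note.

C (5/3): C, Eb, G.
Bb (6/3): Bb, D, G.
F (6/4): F, Bb, D.

C, Eb, G | Bb, D, G | F, Bb, D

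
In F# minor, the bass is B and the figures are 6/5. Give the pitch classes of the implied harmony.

The written figures 6/5 are shorthand for 6/5/3: the 3 is implied.
A third above B in this key is D.
A fifth above B in this key is F#.
A sixth above B in this key is G#.
Together with the bass B, this spells G# half-diminished seventh in first inversion.

B, D, F#, G#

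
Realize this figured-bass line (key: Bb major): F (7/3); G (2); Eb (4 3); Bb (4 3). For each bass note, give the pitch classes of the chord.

F (7/5/3): F, A, C, Eb.
G (6/4/2): G, A, C, Eb.
Eb (6/4/3): Eb, G, A, C.
Bb (6/4/3): Bb, D, Eb, G.

F, A, C, Eb | G, A, C, Eb | Eb, G, A, C | Bb, D, Eb, G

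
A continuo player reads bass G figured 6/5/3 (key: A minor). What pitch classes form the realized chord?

G, B, D, E

A third above G in this key is B.
A fifth above G in this key is D.
A sixth above G in this key is E.
Together with the bass G, this spells E minor seventh in first inversion.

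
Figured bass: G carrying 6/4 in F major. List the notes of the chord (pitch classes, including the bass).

G, C, E

A fourth above G in this key is C.
A sixth above G in this key is E.
Together with the bass G, this spells C major in second inversion.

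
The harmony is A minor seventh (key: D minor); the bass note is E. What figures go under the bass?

4/3

E is the fifth of A minor seventh, so the chord is in second inversion.
A seventh chord in second inversion is figured 6/4/3, conventionally abbreviated 4/3.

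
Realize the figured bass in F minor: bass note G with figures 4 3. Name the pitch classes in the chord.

The written figures 4 3 are shorthand for 6/4/3: the 6 is implied.
A third above G in this key is Bb.
A fourth above G in this key is C.
A sixth above G in this key is Eb.
Together with the bass G, this spells C minor seventh in second inversion.

G, Bb, C, Eb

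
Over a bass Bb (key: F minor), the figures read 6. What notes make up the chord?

The written figures 6 are shorthand for 6/3: the 3 is implied.
A third above Bb in this key is Db.
A sixth above Bb in this key is G.
Together with the bass Bb, this spells G diminished in first inversion.

Bb, Db, G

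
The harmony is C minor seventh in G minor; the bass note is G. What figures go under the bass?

G is the fifth of C minor seventh, so the chord is in second inversion.
A seventh chord in second inversion is figured 6/4/3, conventionally abbreviated 4/3.

4/3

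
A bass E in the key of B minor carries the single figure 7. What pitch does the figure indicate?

D

Counting 6 letter steps above E lands on D; in B minor, that letter is D.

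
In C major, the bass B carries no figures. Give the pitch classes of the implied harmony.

An unfigured bass implies 5/3.
A third above B in this key is D.
A fifth above B in this key is F.
Together with the bass B, this spells B diminished in root position.

B, D, F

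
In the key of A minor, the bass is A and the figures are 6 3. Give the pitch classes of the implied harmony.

A, C, F

A third above A in this key is C.
A sixth above A in this key is F.
Together with the bass A, this spells F major in first inversion.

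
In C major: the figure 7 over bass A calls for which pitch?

Counting 6 letter steps above A lands on G; in C major, that letter is G.

G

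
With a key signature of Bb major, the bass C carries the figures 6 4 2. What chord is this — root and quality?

The figures 6 4 2 indicate a seventh chord in third inversion.
In third inversion the root lies a second above the bass: a second above C in Bb major is D.
The chord tones are C, D, F, A, giving D minor seventh.

D minor seventh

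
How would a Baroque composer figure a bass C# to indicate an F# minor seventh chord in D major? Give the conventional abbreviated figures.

4/3

C# is the fifth of F# minor seventh, so the chord is in second inversion.
A seventh chord in second inversion is figured 6/4/3, conventionally abbreviated 4/3.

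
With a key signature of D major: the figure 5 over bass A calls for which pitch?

Counting 4 letter steps above A lands on E; in D major, that letter is E.

E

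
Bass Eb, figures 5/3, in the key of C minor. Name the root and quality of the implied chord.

Eb major

The figures 5/3 indicate a triad in root position.
In root position the bass is the root, so the root is Eb.
The chord tones are Eb, G, Bb, giving Eb major.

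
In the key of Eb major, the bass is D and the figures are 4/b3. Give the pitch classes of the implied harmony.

D, Fb, G, Bb

The written figures 4/b3 are shorthand for 6/4/3: the 6 is implied.
A third above D in this key is F, lowered to Fb by the flat.
A fourth above D in this key is G.
A sixth above D in this key is Bb.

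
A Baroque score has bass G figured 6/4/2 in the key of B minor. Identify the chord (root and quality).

A dominant seventh

The figures 6/4/2 indicate a seventh chord in third inversion.
In third inversion the root lies a second above the bass: a second above G in B minor is A.
The chord tones are G, A, C#, E, giving A dominant seventh.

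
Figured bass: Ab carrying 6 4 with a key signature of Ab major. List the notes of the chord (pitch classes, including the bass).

Ab, Db, F

A fourth above Ab in this key is Db.
A sixth above Ab in this key is F.
Together with the bass Ab, this spells Db major in second inversion.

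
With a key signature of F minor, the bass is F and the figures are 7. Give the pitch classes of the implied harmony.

The written figures 7 are shorthand for 7/5/3: the 5/3 are implied.
A third above F in this key is Ab.
A fifth above F in this key is C.
A seventh above F in this key is Eb.
Together with the bass F, this spells F minor seventh in root position.

F, Ab, C, Eb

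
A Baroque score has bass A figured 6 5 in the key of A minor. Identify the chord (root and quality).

F major seventh

The figures 6 5 indicate a seventh chord in first inversion.
In first inversion the root lies a sixth above the bass: a sixth above A in A minor is F.
The chord tones are A, C, E, F, giving F major seventh.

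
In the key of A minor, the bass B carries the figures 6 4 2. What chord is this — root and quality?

The figures 6 4 2 indicate a seventh chord in third inversion.
In third inversion the root lies a second above the bass: a second above B in A minor is C.
The chord tones are B, C, E, G, giving C major seventh.

C major seventh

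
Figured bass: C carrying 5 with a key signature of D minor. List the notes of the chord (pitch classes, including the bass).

The written figures 5 are shorthand for 5/3: the 3 is implied.
A third above C in this key is E.
A fifth above C in this key is G.
Together with the bass C, this spells C major in root position.

C, E, G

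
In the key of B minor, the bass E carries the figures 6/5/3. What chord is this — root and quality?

The figures 6/5/3 indicate a seventh chord in first inversion.
In first inversion the root lies a sixth above the bass: a sixth above E in B minor is C#.
The chord tones are E, G, B, C#, giving C# half-diminished seventh.

C# half-diminished seventh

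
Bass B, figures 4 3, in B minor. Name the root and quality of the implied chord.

E minor seventh

The figures 4 3 indicate a seventh chord in second inversion.
In second inversion the root lies a fourth above the bass: a fourth above B in B minor is E.
The chord tones are B, D, E, G, giving E minor seventh.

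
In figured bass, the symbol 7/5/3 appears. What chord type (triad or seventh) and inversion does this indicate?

seventh chord, root position

Intervals of 7/5/3 above the bass form a seventh chord; the bass is the root, so this is root position.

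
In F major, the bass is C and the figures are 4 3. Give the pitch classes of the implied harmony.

C, E, F, A

The written figures 4 3 are shorthand for 6/4/3: the 6 is implied.
A third above C in this key is E.
A fourth above C in this key is F.
A sixth above C in this key is A.
Together with the bass C, this spells F major seventh in second inversion.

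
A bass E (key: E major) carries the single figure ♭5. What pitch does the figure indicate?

Counting 4 letter steps above E lands on B; in E major, that letter is B.
The b5 figure lowers it a semitone, giving Bb.

Bb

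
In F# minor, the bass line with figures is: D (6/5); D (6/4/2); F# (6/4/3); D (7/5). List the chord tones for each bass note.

D, F#, A, B | D, E, G#, B | F#, A, B, D | D, F#, A, C#

D (6/5/3): D, F#, A, B.
D (6/4/2): D, E, G#, B.
F# (6/4/3): F#, A, B, D.
D (7/5/3): D, F#, A, C#.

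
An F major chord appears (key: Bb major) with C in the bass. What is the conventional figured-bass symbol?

C is the fifth of F major, so the chord is in second inversion.
A triad in second inversion is figured 6/4, conventionally abbreviated 6/4.

6/4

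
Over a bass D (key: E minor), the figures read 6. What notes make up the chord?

The written figures 6 are shorthand for 6/3: the 3 is implied.
A third above D in this key is F#.
A sixth above D in this key is B.
Together with the bass D, this spells B minor in first inversion.

D, F#, B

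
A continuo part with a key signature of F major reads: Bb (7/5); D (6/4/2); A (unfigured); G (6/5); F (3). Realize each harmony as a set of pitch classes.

Bb (7/5/3): Bb, D, F, A.
D (6/4/2): D, E, G, Bb.
A (5/3): A, C, E.
G (6/5/3): G, Bb, D, E.
F (5/3): F, A, C.

Bb, D, F, A | D, E, G, Bb | A, C, E | G, Bb, D, E | F, A, C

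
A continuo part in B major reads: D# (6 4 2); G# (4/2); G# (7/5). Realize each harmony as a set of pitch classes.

D#, E, G#, B | G#, A#, C#, E | G#, B, D#, F#

D# (6/4/2): D#, E, G#, B.
G# (6/4/2): G#, A#, C#, E.
G# (7/5/3): G#, B, D#, F#.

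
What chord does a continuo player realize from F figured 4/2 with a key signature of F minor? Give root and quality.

G half-diminished seventh

The figures 4/2 indicate a seventh chord in third inversion.
In third inversion the root lies a second above the bass: a second above F in F minor is G.
The chord tones are F, G, Bb, Db, giving G half-diminished seventh.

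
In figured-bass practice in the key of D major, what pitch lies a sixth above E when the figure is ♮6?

Counting 5 letter steps above E lands on C; in D major, that letter is C#.
The ♮6 figure makes it natural, giving C.

C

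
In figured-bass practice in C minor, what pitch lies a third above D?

F

Counting 2 letter steps above D lands on F; in C minor, that letter is F.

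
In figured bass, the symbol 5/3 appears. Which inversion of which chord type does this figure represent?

Intervals of 5/3 above the bass form a triad; the bass is the root, so this is root position.

triad, root position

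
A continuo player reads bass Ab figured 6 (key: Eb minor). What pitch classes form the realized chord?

The written figures 6 are shorthand for 6/3: the 3 is implied.
A third above Ab in this key is Cb.
A sixth above Ab in this key is F.
Together with the bass Ab, this spells F diminished in first inversion.

Ab, Cb, F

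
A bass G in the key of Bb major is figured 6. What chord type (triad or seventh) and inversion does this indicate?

6 is shorthand for 6/3.
Intervals of 6/3 above the bass form a triad; the bass is the third, so this is first inversion.

triad, first inversion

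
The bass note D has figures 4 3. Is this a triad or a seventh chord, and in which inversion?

4 3 is shorthand for 6/4/3.
Intervals of 6/4/3 above the bass form a seventh chord; the bass is the fifth, so this is second inversion.

seventh chord, second inversion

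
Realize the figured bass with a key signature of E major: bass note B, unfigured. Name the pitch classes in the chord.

B, D#, F#

An unfigured bass implies 5/3.
A third above B in this key is D#.
A fifth above B in this key is F#.
Together with the bass B, this spells B major in root position.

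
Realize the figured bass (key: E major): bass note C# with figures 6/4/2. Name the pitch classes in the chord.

C#, D#, F#, A

A second above C# in this key is D#.
A fourth above C# in this key is F#.
A sixth above C# in this key is A.
Together with the bass C#, this spells D# half-diminished seventh in third inversion.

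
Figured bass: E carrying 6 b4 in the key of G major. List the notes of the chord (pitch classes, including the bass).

E, Ab, C

A fourth above E in this key is A, lowered to Ab by the flat.
A sixth above E in this key is C.
Together with the bass E, this spells Ab augmented in second inversion.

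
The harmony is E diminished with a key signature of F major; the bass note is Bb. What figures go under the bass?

6/4

Bb is the fifth of E diminished, so the chord is in second inversion.
A triad in second inversion is figured 6/4, conventionally abbreviated 6/4.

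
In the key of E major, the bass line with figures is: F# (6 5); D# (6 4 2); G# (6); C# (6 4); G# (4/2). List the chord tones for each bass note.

F#, A, C#, D# | D#, E, G#, B | G#, B, E | C#, F#, A | G#, A, C#, E

F# (6/5/3): F#, A, C#, D#.
D# (6/4/2): D#, E, G#, B.
G# (6/3): G#, B, E.
C# (6/4): C#, F#, A.
G# (6/4/2): G#, A, C#, E.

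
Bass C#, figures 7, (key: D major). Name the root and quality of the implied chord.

C# half-diminished seventh

The figures 7 indicate a seventh chord in root position.
In root position the bass is the root, so the root is C#.
The chord tones are C#, E, G, B, giving C# half-diminished seventh.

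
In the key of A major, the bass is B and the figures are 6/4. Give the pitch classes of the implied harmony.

B, E, G#

A fourth above B in this key is E.
A sixth above B in this key is G#.
Together with the bass B, this spells E major in second inversion.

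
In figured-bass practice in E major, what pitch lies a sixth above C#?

Counting 5 letter steps above C# lands on A; in E major, that letter is A.

A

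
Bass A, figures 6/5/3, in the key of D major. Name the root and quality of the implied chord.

F# minor seventh

The figures 6/5/3 indicate a seventh chord in first inversion.
In first inversion the root lies a sixth above the bass: a sixth above A in D major is F#.
The chord tones are A, C#, E, F#, giving F# minor seventh.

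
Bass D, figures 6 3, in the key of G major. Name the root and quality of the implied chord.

The figures 6 3 indicate a triad in first inversion.
In first inversion the root lies a sixth above the bass: a sixth above D in G major is B.
The chord tones are D, F#, B, giving B minor.

B minor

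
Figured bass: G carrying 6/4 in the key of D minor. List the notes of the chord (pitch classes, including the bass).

A fourth above G in this key is C.
A sixth above G in this key is E.
Together with the bass G, this spells C major in second inversion.

G, C, E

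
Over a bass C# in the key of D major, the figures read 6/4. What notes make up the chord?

A fourth above C# in this key is F#.
A sixth above C# in this key is A.
Together with the bass C#, this spells F# minor in second inversion.

C#, F#, A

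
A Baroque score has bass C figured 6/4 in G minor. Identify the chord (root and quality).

The figures 6/4 indicate a triad in second inversion.
In second inversion the root lies a fourth above the bass: a fourth above C in G minor is F.
The chord tones are C, F, A, giving F major.

F major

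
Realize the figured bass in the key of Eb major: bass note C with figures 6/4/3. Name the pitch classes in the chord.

A third above C in this key is Eb.
A fourth above C in this key is F.
A sixth above C in this key is Ab.
Together with the bass C, this spells F minor seventh in second inversion.

C, Eb, F, Ab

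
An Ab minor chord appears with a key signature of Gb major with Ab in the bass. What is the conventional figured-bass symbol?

Ab is the root of Ab minor, so the chord is in root position.
A triad in root position is figured 5/3, conventionally abbreviated (no figures — root-position triad).

no figures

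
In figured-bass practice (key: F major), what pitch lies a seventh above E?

D

Counting 6 letter steps above E lands on D; in F major, that letter is D.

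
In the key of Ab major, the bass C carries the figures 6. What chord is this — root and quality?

The figures 6 indicate a triad in first inversion.
In first inversion the root lies a sixth above the bass: a sixth above C in Ab major is Ab.
The chord tones are C, Eb, Ab, giving Ab major.

Ab major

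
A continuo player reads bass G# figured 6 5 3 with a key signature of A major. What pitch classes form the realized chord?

A third above G# in this key is B.
A fifth above G# in this key is D.
A sixth above G# in this key is E.
Together with the bass G#, this spells E dominant seventh in first inversion.

G#, B, D, E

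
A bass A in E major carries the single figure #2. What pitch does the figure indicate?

Counting 1 letter step above A lands on B; in E major, that letter is B.
The #2 figure raises it a semitone, giving B#.

B#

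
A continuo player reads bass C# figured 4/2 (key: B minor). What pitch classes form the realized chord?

C#, D, F#, A

The written figures 4/2 are shorthand for 6/4/2: the 6 is implied.
A second above C# in this key is D.
A fourth above C# in this key is F#.
A sixth above C# in this key is A.
Together with the bass C#, this spells D major seventh in third inversion.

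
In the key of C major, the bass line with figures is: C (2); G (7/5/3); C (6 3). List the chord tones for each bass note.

C, D, F, A | G, B, D, F | C, E, A

C (6/4/2): C, D, F, A.
G (7/5/3): G, B, D, F.
C (6/3): C, E, A.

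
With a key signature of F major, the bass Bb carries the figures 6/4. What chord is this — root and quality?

The figures 6/4 indicate a triad in second inversion.
In second inversion the root lies a fourth above the bass: a fourth above Bb in F major is E.
The chord tones are Bb, E, G, giving E diminished.

E diminished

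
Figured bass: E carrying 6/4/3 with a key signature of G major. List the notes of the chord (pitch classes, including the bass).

E, G, A, C

A third above E in this key is G.
A fourth above E in this key is A.
A sixth above E in this key is C.
Together with the bass E, this spells A minor seventh in second inversion.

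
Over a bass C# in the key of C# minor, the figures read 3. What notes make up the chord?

The written figures 3 are shorthand for 5/3: the 5 is implied.
A third above C# in this key is E.
A fifth above C# in this key is G#.
Together with the bass C#, this spells C# minor in root position.

C#, E, G#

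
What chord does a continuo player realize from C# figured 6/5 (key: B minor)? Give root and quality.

The figures 6/5 indicate a seventh chord in first inversion.
In first inversion the root lies a sixth above the bass: a sixth above C# in B minor is A.
The chord tones are C#, E, G, A, giving A dominant seventh.

A dominant seventh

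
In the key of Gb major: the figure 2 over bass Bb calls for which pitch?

Cb

Counting 1 letter step above Bb lands on C; in Gb major, that letter is Cb.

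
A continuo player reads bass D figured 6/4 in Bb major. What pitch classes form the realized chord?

A fourth above D in this key is G.
A sixth above D in this key is Bb.
Together with the bass D, this spells G minor in second inversion.

D, G, Bb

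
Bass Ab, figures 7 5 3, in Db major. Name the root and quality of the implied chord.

Ab dominant seventh

The figures 7 5 3 indicate a seventh chord in root position.
In root position the bass is the root, so the root is Ab.
The chord tones are Ab, C, Eb, Gb, giving Ab dominant seventh.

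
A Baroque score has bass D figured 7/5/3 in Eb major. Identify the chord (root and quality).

The figures 7/5/3 indicate a seventh chord in root position.
In root position the bass is the root, so the root is D.
The chord tones are D, F, Ab, C, giving D half-diminished seventh.

D half-diminished seventh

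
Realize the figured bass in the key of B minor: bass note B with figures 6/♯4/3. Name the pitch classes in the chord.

B, D, E#, G

A third above B in this key is D.
A fourth above B in this key is E, raised to E# by the sharp.
A sixth above B in this key is G.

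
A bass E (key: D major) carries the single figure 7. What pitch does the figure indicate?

Counting 6 letter steps above E lands on D; in D major, that letter is D.

D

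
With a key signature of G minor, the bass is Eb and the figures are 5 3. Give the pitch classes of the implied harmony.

Eb, G, Bb

A third above Eb in this key is G.
A fifth above Eb in this key is Bb.
Together with the bass Eb, this spells Eb major in root position.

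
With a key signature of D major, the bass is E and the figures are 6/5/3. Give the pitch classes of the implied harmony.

A third above E in this key is G.
A fifth above E in this key is B.
A sixth above E in this key is C#.
Together with the bass E, this spells C# half-diminished seventh in first inversion.

E, G, B, C#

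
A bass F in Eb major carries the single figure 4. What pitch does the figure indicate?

Counting 3 letter steps above F lands on B; in Eb major, that letter is Bb.

Bb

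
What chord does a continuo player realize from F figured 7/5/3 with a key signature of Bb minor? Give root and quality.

The figures 7/5/3 indicate a seventh chord in root position.
In root position the bass is the root, so the root is F.
The chord tones are F, Ab, C, Eb, giving F minor seventh.

F minor seventh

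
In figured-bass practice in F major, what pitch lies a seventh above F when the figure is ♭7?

Eb

Counting 6 letter steps above F lands on E; in F major, that letter is E.
The b7 figure lowers it a semitone, giving Eb.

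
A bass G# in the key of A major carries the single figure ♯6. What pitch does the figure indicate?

Counting 5 letter steps above G# lands on E; in A major, that letter is E.
The #6 figure raises it a semitone, giving E#.

E#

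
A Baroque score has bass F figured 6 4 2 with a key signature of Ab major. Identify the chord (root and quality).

G half-diminished seventh

The figures 6 4 2 indicate a seventh chord in third inversion.
In third inversion the root lies a second above the bass: a second above F in Ab major is G.
The chord tones are F, G, Bb, Db, giving G half-diminished seventh.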